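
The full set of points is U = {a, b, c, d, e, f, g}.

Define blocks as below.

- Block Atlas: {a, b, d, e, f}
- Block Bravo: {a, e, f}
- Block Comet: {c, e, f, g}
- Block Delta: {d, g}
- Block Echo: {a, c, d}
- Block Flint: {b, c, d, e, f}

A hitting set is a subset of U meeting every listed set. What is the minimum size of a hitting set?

Take H = {d, e}. Each listed block contains at least one of these, so H is a hitting set of size 2.
The blocks Bravo, Delta are pairwise disjoint, so any hitting set needs a separate point for each — at least 2. Hence 2 is optimal.

2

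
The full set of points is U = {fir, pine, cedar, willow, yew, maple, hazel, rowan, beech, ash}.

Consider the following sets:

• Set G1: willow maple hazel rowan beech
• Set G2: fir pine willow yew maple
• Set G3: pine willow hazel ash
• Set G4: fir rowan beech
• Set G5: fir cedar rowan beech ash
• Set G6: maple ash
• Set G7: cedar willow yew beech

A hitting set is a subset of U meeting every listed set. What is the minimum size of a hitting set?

Take H = {willow, beech, ash}. Each listed set contains at least one of these, so H is a hitting set of size 3.
No choice of 2 points meets every set, so 3 is the minimum.

3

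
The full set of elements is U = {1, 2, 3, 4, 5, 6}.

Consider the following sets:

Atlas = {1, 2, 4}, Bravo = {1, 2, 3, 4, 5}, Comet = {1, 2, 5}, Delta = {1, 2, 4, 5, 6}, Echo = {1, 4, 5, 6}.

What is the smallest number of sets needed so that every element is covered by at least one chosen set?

2

Bravo and Echo cover everything between them: the union {1, 2, 3, 4, 5, 6} is all of U.
No single set has all 6 elements (the largest, Bravo, has 5), so 2 is optimal.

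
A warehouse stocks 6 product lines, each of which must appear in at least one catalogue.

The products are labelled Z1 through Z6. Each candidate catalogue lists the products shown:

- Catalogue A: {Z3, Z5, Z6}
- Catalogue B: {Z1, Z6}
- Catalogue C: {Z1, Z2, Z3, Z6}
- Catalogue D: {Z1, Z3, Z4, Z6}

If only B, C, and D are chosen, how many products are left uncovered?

1

Union of B, C, D = {Z1, Z2, Z3, Z4, Z6}.
Not covered: Z5 — 1 product.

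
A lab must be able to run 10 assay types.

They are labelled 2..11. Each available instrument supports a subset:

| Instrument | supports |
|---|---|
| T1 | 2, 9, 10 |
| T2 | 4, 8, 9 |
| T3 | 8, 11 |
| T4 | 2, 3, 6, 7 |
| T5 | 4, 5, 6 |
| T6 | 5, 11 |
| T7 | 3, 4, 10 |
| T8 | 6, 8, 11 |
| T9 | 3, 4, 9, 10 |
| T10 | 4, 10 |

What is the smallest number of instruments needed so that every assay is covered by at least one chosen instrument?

4

Take {T2, T4, T6, T10}. Their union is {2, 3, 4, 5, 6, 7, 8, 9, 10, 11}, which is all 10 assays.
No 3 of the 10 instruments cover everything (all 120 combinations miss at least one assay), so 4 is optimal.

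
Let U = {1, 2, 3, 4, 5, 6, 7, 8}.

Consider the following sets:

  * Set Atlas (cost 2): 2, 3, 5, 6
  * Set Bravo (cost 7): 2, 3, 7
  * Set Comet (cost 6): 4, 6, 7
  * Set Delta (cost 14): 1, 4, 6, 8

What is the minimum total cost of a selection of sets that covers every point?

22

Atlas, Comet, Delta together cover every point (Atlas ∪ Comet ∪ Delta = {1, 2, 3, 4, 5, 6, 7, 8}); total cost 2 + 6 + 14 = 22.
No covering selection has total cost below 22.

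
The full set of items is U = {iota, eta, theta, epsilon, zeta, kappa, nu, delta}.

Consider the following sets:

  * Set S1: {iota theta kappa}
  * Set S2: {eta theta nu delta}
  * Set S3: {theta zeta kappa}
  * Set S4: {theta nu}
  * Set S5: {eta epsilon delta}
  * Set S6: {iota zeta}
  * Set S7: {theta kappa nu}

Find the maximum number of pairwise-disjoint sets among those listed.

3

S5, S6, S7 are pairwise disjoint (S5={eta,epsilon,delta}; S6={iota,zeta}; S7={theta,kappa,nu}).
Every remaining set overlaps one of these, and no 4 of the listed sets are pairwise disjoint, so 3 is the maximum.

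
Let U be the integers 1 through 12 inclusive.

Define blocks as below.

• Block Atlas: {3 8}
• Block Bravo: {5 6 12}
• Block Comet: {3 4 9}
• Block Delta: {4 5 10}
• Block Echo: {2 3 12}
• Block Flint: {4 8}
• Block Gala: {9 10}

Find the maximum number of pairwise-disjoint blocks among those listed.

3

Bravo, Flint, Gala are pairwise disjoint (Bravo={5,6,12}; Flint={4,8}; Gala={9,10}).
Every remaining block overlaps one of these, and no 4 of the listed blocks are pairwise disjoint, so 3 is the maximum.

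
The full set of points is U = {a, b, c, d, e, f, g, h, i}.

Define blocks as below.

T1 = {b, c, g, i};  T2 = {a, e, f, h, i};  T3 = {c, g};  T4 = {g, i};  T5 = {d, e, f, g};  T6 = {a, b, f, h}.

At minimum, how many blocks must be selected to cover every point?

Take {T1, T2, T5}. Their union is {a, b, c, d, e, f, g, h, i}, which is all 9 points.
Only T5 contains d, so T5 is forced; the remaining 5 points need at least 2 more blocks (each remaining block adds at most 3) — so at least 3 blocks are needed, and 3 is optimal.

3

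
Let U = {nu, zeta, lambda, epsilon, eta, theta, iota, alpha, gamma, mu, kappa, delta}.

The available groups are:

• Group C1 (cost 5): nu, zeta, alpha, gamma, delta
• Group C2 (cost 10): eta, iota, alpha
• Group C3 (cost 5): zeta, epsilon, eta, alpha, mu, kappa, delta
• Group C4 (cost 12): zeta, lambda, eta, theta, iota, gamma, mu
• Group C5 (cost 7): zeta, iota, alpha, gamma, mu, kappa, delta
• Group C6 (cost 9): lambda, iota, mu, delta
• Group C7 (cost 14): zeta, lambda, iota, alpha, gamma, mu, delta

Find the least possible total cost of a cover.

C1, C3, C4 together cover every element (C1 ∪ C3 ∪ C4 = {nu, zeta, lambda, epsilon, eta, theta, iota, alpha, gamma, mu, kappa, delta}); total cost 5 + 5 + 12 = 22.
No covering selection has total cost below 22.

22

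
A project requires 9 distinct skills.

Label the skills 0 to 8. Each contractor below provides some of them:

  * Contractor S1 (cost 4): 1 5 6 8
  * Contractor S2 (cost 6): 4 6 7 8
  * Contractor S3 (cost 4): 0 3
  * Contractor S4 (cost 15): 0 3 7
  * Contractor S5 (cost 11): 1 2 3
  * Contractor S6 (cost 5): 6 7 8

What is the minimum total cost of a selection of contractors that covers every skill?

S1, S2, S3, S5 together cover every skill (S1 ∪ S2 ∪ S3 ∪ S5 = {0, 1, 2, 3, 4, 5, 6, 7, 8}); total cost 4 + 6 + 4 + 11 = 25.
No covering selection has total cost below 25.

25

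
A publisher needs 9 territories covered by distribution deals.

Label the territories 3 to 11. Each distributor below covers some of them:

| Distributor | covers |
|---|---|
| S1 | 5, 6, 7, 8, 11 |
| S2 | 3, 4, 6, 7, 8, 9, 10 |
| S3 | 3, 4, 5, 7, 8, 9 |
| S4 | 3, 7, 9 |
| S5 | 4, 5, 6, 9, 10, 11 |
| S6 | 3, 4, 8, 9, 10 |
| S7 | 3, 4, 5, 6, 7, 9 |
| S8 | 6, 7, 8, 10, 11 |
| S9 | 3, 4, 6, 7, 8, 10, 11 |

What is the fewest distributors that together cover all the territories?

2

Take {S1, S6}. Their union is {3, 4, 5, 6, 7, 8, 9, 10, 11}, which is all 9 territories.
No single distributor has all 9 territories (the largest, S2, has 7), so 2 is optimal.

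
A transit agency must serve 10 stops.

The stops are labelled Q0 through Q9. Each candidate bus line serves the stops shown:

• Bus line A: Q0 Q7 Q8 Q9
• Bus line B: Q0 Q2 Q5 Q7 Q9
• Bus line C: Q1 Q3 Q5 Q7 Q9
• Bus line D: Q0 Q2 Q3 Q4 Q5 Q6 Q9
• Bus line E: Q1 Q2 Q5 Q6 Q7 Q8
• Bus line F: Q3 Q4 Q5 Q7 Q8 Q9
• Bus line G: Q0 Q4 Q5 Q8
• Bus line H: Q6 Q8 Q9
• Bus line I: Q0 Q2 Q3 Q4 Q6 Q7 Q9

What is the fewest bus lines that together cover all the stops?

Take {E, I}. Their union is {Q0, Q1, Q2, Q3, Q4, Q5, Q6, Q7, Q8, Q9}, which is all 10 stops.
No single bus line has all 10 stops (the largest, D, has 7), so 2 is optimal.

2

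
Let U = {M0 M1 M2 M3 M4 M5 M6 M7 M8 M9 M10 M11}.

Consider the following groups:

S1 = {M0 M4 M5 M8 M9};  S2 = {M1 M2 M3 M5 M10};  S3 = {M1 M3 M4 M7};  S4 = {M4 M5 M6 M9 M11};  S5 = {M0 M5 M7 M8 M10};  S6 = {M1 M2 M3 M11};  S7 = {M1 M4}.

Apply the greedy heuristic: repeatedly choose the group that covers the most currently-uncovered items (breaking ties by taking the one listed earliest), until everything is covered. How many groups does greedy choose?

4

Greedy: pick S1 (covers 5 new) → pick S2 (covers 4 new) → pick S4 (covers 2 new) → pick S3 (covers 1 new). Total picks: 4.
(The true minimum cover uses only 3 groups, so greedy is not optimal here.)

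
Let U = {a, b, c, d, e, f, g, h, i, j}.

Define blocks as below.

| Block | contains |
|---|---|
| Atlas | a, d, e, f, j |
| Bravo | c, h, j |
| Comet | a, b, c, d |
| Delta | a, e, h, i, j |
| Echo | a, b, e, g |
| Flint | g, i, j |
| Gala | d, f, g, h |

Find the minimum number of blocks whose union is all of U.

3

Take {Comet, Delta, Gala}. Their union is {a, b, c, d, e, f, g, h, i, j}, which is all 10 points.
No 2 of the 7 blocks cover everything (all 21 combinations miss at least one point), so 3 is optimal.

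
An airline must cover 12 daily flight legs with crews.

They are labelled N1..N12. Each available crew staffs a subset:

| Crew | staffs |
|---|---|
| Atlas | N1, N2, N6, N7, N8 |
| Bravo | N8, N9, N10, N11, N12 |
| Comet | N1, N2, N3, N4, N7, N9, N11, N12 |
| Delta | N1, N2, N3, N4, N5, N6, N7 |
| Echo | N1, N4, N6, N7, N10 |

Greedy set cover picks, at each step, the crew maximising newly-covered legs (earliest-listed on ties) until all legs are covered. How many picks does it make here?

4

Greedy: pick Comet (covers 8 new) → pick Atlas (covers 2 new) → pick Bravo (covers 1 new) → pick Delta (covers 1 new). Total picks: 4.
(The true minimum cover uses only 2 crews, so greedy is not optimal here.)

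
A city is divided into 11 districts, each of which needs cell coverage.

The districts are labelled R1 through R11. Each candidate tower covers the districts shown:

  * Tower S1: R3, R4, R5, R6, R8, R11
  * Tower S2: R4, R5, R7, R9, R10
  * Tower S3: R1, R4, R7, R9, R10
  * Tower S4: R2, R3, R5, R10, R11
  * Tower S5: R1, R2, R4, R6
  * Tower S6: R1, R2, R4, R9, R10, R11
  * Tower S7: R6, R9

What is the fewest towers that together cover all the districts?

S1 and S2 and S5 together: S1 ∪ S2 ∪ S5 = {R1, R2, R3, R4, R5, R6, R7, R8, R9, R10, R11} — every district is covered.
Only S1 contains R8, so S1 is forced; the remaining 5 districts need at least 2 more towers (each remaining tower adds at most 4) — so at least 3 towers are needed, and 3 is optimal.

3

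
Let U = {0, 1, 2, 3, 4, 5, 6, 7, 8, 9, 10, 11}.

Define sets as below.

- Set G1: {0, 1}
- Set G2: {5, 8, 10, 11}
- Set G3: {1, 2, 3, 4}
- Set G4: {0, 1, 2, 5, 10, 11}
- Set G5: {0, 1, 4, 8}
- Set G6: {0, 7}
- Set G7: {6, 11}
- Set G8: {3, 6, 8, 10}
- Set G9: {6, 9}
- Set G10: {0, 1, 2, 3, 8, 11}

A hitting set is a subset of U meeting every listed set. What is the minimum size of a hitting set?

The 4 points {0, 4, 6, 8} hit every set.
The sets G2, G3, G6, G9 are pairwise disjoint, so any hitting set needs a separate point for each — at least 4. Hence 4 is optimal.

4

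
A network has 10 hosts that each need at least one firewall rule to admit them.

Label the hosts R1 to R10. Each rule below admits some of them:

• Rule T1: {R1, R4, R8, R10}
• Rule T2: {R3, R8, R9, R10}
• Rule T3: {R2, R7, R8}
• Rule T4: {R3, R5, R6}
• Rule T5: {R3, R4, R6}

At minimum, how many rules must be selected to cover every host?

T1 and T2 and T3 and T4 together: T1 ∪ T2 ∪ T3 ∪ T4 = {R1, R2, R3, R4, R5, R6, R7, R8, R9, R10} — every host is covered.
Only T3 contains R2, so T3 is forced; the remaining 7 hosts need at least 3 more rules (each remaining rule adds at most 3) — so at least 4 rules are needed, and 4 is optimal.

4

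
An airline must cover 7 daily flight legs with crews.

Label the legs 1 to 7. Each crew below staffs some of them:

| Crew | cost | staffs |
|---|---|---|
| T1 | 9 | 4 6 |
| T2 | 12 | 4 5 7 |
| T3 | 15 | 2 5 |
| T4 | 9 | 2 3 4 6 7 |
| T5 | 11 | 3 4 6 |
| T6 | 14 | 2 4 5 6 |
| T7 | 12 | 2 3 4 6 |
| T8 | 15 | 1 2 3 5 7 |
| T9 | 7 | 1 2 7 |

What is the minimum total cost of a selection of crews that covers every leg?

T4, T8 together cover every leg (T4 ∪ T8 = {1, 2, 3, 4, 5, 6, 7}); total cost 9 + 15 = 24.
The greedy pick T4, T9, T2 costs 28; no covering selection beats 24.

24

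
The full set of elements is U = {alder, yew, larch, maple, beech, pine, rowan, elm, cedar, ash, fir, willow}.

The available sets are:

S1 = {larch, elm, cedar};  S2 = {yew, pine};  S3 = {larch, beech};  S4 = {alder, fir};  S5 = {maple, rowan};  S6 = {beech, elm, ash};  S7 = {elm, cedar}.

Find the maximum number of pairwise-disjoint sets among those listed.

5

S2, S3, S4, S5, S7 are pairwise disjoint (S2={yew,pine}; S3={larch,beech}; S4={alder,fir}; S5={maple,rowan}; S7={elm,cedar}).
Every remaining set overlaps one of these, and no 6 of the listed sets are pairwise disjoint, so 5 is the maximum.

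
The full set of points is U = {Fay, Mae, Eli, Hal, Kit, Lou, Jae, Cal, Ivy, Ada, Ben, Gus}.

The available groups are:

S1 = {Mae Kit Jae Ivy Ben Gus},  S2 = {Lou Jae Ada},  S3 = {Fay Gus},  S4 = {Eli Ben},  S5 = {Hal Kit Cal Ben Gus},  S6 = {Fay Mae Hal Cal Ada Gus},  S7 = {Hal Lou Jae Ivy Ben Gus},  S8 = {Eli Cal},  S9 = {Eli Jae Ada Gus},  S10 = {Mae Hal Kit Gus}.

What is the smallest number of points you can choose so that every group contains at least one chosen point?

Take H = {Eli, Jae, Gus}. Each listed group contains at least one of these, so H is a hitting set of size 3.
The groups S2, S3, S8 are pairwise disjoint, so any hitting set needs a separate point for each — at least 3. Hence 3 is optimal.

3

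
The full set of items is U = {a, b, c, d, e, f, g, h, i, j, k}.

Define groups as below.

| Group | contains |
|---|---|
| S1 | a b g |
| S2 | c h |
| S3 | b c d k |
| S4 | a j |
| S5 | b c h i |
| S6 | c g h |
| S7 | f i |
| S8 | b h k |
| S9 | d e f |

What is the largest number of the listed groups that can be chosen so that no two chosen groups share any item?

S4, S5, S9 are pairwise disjoint (S4={a,j}; S5={b,c,h,i}; S9={d,e,f}).
Every remaining group overlaps one of these, and no 4 of the listed groups are pairwise disjoint, so 3 is the maximum.

3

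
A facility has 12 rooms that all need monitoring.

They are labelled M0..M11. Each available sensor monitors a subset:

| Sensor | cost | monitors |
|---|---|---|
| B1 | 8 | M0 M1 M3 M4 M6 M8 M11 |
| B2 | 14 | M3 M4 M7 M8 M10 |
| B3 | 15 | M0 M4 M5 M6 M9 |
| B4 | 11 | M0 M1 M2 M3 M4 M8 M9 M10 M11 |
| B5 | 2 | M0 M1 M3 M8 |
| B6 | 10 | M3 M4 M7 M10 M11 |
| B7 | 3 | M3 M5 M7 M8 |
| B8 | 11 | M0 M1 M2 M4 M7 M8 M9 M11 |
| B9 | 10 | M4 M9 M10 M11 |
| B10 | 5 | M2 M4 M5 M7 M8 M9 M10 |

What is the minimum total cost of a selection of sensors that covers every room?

B1, B10 together cover every room (B1 ∪ B10 = {M0, M1, M2, M3, M4, M5, M6, M7, M8, M9, M10, M11}); total cost 8 + 5 = 13.
The greedy pick B5, B10, B1 costs 15; no covering selection beats 13.

13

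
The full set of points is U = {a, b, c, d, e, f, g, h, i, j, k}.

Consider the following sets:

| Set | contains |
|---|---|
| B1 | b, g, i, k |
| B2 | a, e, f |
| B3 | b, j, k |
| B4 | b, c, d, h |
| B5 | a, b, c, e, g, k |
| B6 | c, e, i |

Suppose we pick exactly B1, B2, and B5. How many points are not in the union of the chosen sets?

Union of B1, B2, B5 = {a, b, c, e, f, g, i, k}.
Not covered: d, h, j — 3 points.

3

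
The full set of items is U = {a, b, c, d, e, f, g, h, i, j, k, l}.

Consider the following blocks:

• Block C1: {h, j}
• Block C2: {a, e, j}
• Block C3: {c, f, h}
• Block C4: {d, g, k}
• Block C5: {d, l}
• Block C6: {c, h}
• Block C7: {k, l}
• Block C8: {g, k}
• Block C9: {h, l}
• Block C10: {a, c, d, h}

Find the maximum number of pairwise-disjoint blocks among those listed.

C2, C3, C5, C8 are pairwise disjoint (C2={a,e,j}; C3={c,f,h}; C5={d,l}; C8={g,k}).
Every remaining block overlaps one of these, and no 5 of the listed blocks are pairwise disjoint, so 4 is the maximum.

4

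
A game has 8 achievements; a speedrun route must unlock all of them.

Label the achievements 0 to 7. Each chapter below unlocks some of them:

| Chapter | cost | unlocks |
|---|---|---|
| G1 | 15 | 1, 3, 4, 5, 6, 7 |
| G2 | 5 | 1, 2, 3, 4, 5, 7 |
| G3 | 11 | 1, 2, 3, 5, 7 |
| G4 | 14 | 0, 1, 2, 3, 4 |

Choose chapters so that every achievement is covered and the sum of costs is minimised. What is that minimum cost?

G1, G4 together cover every achievement (G1 ∪ G4 = {0, 1, 2, 3, 4, 5, 6, 7}); total cost 15 + 14 = 29.
The greedy pick G2, G4, G1 costs 34; no covering selection beats 29.

29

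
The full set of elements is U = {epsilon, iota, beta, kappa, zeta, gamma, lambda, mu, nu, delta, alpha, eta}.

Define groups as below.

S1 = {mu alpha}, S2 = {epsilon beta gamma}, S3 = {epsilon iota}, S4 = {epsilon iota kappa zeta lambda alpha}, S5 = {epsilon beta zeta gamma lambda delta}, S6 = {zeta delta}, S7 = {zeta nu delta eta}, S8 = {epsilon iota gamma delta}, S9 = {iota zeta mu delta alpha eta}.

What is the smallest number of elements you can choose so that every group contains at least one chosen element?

3

The 3 elements {epsilon, mu, delta} hit every group.
The groups S1, S2, S7 are pairwise disjoint, so any hitting set needs a separate element for each — at least 3. Hence 3 is optimal.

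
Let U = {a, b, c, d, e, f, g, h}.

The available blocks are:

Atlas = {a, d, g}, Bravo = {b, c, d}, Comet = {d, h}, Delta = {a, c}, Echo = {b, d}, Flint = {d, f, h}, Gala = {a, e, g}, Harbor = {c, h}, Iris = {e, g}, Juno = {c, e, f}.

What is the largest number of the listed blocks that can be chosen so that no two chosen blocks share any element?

3

Echo, Harbor, Iris are pairwise disjoint (Echo={b,d}; Harbor={c,h}; Iris={e,g}).
Every remaining block overlaps one of these, and no 4 of the listed blocks are pairwise disjoint, so 3 is the maximum.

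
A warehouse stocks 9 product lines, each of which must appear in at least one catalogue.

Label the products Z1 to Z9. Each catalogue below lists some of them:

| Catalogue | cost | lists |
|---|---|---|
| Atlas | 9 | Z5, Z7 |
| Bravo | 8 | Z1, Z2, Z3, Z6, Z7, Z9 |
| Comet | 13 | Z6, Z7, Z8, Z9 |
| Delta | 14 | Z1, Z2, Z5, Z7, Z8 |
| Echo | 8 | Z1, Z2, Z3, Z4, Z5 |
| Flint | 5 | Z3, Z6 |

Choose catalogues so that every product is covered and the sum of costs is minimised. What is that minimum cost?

21

Comet, Echo together cover every product (Comet ∪ Echo = {Z1, Z2, Z3, Z4, Z5, Z6, Z7, Z8, Z9}); total cost 13 + 8 = 21.
The greedy pick Bravo, Echo, Comet costs 29; no covering selection beats 21.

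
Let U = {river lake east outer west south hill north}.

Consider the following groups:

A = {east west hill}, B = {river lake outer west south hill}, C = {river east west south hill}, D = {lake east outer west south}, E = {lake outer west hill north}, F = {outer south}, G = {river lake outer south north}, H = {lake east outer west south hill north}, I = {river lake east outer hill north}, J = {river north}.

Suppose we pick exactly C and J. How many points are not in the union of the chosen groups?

Union of C, J = {river, east, west, south, hill, north}.
Not covered: lake, outer — 2 points.

2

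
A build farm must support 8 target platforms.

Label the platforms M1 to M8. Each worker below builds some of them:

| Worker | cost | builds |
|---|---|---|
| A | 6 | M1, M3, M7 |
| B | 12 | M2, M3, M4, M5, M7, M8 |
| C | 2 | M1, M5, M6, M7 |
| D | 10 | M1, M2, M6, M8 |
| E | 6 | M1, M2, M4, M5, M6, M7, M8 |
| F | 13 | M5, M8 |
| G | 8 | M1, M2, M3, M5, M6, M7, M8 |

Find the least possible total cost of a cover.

A, E together cover every platform (A ∪ E = {M1, M2, M3, M4, M5, M6, M7, M8}); total cost 6 + 6 = 12.
The greedy pick C, E, A costs 14; no covering selection beats 12.

12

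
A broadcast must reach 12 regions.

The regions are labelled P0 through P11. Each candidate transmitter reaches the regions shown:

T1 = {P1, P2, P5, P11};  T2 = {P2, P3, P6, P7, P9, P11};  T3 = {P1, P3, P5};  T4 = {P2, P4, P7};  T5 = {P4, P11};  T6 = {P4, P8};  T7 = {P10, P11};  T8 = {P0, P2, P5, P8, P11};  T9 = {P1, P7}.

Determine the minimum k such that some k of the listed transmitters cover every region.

5

Take {T1, T2, T4, T7, T8}. Their union is {P0, P1, P2, P3, P4, P5, P6, P7, P8, P9, P10, P11}, which is all 12 regions.
No 4 of the 9 transmitters cover everything (all 126 combinations miss at least one region), so 5 is optimal.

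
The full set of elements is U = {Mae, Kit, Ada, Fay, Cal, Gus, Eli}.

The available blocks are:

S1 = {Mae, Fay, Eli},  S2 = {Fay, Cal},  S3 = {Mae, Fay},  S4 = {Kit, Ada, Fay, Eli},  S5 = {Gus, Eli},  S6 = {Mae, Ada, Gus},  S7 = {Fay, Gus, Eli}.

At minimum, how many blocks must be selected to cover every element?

3

S2, S4, and S6 cover everything between them: the union {Mae, Kit, Ada, Fay, Cal, Gus, Eli} is all of U.
Only S4 contains Kit, so S4 is forced; the remaining 3 elements need at least 2 more blocks (each remaining block adds at most 2) — so at least 3 blocks are needed, and 3 is optimal.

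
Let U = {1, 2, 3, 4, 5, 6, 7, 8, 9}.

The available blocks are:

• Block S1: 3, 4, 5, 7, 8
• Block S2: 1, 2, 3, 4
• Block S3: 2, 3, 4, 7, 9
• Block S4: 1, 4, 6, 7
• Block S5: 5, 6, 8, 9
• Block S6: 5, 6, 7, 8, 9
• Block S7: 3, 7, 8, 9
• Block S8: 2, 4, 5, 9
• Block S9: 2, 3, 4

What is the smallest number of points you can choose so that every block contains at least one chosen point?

2

H = {4, 8} meets every block (each contains at least one member of H), and |H| = 2.
The blocks S2, S5 are pairwise disjoint, so any hitting set needs a separate point for each — at least 2. Hence 2 is optimal.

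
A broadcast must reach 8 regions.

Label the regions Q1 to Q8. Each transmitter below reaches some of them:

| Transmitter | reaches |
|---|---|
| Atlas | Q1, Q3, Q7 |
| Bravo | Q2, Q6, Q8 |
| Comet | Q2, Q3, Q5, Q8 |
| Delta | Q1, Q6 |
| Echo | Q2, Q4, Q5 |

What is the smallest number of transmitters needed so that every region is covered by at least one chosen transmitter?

Take {Atlas, Bravo, Echo}. Their union is {Q1, Q2, Q3, Q4, Q5, Q6, Q7, Q8}, which is all 8 regions.
Only Echo contains Q4, so Echo is forced; the remaining 5 regions need at least 2 more transmitters (each remaining transmitter adds at most 3) — so at least 3 transmitters are needed, and 3 is optimal.

3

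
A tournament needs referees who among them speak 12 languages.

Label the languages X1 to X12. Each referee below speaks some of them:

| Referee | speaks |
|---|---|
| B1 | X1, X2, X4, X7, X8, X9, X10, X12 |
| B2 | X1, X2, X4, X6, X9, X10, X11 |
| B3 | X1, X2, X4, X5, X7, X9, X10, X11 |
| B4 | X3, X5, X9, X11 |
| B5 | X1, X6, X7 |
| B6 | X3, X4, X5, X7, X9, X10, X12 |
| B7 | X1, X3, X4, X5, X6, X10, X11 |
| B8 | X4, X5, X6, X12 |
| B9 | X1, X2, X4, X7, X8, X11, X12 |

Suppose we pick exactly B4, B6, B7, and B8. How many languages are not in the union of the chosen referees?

2

Union of B4, B6, B7, B8 = {X1, X3, X4, X5, X6, X7, X9, X10, X11, X12}.
Not covered: X2, X8 — 2 languages.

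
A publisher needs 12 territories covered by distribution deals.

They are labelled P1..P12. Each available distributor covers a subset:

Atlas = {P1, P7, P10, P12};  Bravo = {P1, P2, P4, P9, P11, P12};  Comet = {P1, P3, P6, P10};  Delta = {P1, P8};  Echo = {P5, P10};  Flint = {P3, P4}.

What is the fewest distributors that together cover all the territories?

Atlas and Bravo and Comet and Delta and Echo together: Atlas ∪ Bravo ∪ Comet ∪ Delta ∪ Echo = {P1, P2, P3, P4, P5, P6, P7, P8, P9, P10, P11, P12} — every territory is covered.
No 4 of the 6 distributors cover everything (all 15 combinations miss at least one territory), so 5 is optimal.

5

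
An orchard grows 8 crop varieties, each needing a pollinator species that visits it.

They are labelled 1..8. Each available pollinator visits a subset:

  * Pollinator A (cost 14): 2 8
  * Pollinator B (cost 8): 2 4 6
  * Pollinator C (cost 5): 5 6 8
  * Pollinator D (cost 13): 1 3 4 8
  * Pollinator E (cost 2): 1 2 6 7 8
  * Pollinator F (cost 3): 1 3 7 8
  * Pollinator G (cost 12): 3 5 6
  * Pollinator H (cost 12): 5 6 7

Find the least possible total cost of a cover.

16

B, C, F together cover every variety (B ∪ C ∪ F = {1, 2, 3, 4, 5, 6, 7, 8}); total cost 8 + 5 + 3 = 16.
The greedy pick E, F, C, B costs 18; no covering selection beats 16.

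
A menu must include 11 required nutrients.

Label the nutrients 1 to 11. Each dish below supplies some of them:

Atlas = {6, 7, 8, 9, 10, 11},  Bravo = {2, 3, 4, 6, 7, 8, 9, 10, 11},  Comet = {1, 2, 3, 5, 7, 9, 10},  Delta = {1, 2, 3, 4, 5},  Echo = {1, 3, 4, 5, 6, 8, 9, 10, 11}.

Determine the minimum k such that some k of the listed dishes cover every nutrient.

Comet and Echo together: Comet ∪ Echo = {1, 2, 3, 4, 5, 6, 7, 8, 9, 10, 11} — every nutrient is covered.
No single dish has all 11 nutrients (the largest, Bravo, has 9), so 2 is optimal.

2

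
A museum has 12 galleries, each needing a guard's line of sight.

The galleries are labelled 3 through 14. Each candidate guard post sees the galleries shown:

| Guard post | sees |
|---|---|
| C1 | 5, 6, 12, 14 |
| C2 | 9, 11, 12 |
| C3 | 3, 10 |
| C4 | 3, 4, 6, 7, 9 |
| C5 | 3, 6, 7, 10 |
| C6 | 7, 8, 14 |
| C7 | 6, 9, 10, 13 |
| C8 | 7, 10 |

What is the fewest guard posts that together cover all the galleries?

5

Take {C1, C2, C4, C6, C7}. Their union is {3, 4, 5, 6, 7, 8, 9, 10, 11, 12, 13, 14}, which is all 12 galleries.
No 4 of the 8 guard posts cover everything (all 70 combinations miss at least one gallery), so 5 is optimal.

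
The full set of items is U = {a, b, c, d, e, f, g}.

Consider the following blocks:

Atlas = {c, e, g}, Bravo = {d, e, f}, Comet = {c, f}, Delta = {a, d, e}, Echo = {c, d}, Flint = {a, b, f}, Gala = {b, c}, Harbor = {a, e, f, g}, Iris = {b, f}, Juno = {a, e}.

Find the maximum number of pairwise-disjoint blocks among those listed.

3

Echo, Iris, Juno are pairwise disjoint (Echo={c,d}; Iris={b,f}; Juno={a,e}).
Every remaining block overlaps one of these, and no 4 of the listed blocks are pairwise disjoint, so 3 is the maximum.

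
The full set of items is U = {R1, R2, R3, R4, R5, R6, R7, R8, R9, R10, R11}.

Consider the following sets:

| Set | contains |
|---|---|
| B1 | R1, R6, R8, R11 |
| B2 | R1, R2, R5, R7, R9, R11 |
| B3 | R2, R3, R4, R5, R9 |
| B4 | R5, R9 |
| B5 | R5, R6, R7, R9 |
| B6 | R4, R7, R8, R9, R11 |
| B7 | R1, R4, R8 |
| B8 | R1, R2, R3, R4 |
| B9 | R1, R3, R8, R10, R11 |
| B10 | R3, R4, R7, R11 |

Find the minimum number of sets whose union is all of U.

3

B3 and B5 and B9 together: B3 ∪ B5 ∪ B9 = {R1, R2, R3, R4, R5, R6, R7, R8, R9, R10, R11} — every item is covered.
Only B9 contains R10, so B9 is forced; the remaining 6 items need at least 2 more sets (each remaining set adds at most 4) — so at least 3 sets are needed, and 3 is optimal.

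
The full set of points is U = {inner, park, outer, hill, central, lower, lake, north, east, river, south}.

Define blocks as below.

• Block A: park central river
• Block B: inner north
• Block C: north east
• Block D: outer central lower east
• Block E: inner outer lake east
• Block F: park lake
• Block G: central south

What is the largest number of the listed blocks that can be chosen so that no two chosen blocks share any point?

C, F, G are pairwise disjoint (C={north,east}; F={park,lake}; G={central,south}).
Every remaining block overlaps one of these, and no 4 of the listed blocks are pairwise disjoint, so 3 is the maximum.

3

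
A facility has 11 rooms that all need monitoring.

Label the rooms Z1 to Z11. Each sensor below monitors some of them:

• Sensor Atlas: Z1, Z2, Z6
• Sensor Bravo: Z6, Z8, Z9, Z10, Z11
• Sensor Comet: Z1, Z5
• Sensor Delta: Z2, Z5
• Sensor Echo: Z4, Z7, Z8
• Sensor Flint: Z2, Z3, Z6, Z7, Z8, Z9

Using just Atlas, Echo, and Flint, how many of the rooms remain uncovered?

Union of Atlas, Echo, Flint = {Z1, Z2, Z3, Z4, Z6, Z7, Z8, Z9}.
Not covered: Z5, Z10, Z11 — 3 rooms.

3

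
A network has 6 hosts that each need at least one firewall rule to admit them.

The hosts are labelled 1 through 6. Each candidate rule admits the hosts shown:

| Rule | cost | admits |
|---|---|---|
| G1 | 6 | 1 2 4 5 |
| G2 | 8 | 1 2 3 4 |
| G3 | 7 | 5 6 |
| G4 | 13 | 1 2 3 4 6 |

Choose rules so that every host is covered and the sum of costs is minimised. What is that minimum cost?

G2, G3 together cover every host (G2 ∪ G3 = {1, 2, 3, 4, 5, 6}); total cost 8 + 7 = 15.
The greedy pick G1, G4 costs 19; no covering selection beats 15.

15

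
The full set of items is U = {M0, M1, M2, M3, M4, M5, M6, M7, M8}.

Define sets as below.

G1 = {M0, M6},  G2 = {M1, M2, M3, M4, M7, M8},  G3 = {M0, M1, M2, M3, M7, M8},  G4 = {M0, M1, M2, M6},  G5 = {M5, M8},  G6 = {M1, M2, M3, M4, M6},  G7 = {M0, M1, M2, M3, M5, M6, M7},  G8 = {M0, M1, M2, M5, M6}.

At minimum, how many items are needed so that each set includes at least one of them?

2

H = {M6, M8} meets every set (each contains at least one member of H), and |H| = 2.
The sets G4, G5 are pairwise disjoint, so any hitting set needs a separate item for each — at least 2. Hence 2 is optimal.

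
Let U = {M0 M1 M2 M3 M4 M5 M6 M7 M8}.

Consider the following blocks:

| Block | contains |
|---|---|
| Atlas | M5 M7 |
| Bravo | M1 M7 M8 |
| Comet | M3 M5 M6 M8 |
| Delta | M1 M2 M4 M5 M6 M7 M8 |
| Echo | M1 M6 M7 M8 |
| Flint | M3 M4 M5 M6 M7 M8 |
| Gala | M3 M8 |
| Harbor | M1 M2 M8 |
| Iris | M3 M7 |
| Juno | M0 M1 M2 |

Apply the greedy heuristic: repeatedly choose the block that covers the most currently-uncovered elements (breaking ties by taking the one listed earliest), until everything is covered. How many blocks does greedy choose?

3

Greedy: pick Delta (covers 7 new) → pick Comet (covers 1 new) → pick Juno (covers 1 new). Total picks: 3.
(The true minimum cover uses only 2 blocks, so greedy is not optimal here.)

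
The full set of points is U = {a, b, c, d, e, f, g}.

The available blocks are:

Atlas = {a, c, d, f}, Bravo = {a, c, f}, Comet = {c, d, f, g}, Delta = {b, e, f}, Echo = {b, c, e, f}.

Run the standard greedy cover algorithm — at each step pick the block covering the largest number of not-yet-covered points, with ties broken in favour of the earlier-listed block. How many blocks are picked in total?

Greedy: pick Atlas (covers 4 new) → pick Delta (covers 2 new) → pick Comet (covers 1 new). Total picks: 3.

3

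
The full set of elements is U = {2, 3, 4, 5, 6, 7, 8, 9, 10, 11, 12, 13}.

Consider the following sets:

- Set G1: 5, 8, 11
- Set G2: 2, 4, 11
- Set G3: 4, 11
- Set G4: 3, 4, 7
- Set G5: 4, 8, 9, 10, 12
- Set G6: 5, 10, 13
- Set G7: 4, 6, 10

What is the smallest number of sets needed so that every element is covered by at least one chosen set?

5

G2 and G4 and G5 and G6 and G7 together: G2 ∪ G4 ∪ G5 ∪ G6 ∪ G7 = {2, 3, 4, 5, 6, 7, 8, 9, 10, 11, 12, 13} — every element is covered.
Only G5 contains 9, so G5 is forced; the remaining 7 elements need at least 4 more sets (each remaining set adds at most 2) — so at least 5 sets are needed, and 5 is optimal.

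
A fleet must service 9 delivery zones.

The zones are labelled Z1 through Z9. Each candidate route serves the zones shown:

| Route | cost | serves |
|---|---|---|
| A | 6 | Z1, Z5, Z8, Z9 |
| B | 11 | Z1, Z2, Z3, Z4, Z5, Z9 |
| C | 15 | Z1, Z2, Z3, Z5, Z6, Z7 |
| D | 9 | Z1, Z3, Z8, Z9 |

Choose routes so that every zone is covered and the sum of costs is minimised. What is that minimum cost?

32

A, B, C together cover every zone (A ∪ B ∪ C = {Z1, Z2, Z3, Z4, Z5, Z6, Z7, Z8, Z9}); total cost 6 + 11 + 15 = 32.
No covering selection has total cost below 32.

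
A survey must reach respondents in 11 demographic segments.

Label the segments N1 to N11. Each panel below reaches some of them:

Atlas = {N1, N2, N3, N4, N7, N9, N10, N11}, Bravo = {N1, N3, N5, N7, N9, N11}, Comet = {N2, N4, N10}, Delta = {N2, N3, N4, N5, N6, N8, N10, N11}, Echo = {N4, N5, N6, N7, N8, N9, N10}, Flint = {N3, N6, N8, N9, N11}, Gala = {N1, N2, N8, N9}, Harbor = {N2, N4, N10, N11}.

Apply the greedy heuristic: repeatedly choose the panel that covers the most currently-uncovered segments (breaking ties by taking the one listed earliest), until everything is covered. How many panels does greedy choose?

2

Greedy: pick Atlas (covers 8 new) → pick Delta (covers 3 new). Total picks: 2.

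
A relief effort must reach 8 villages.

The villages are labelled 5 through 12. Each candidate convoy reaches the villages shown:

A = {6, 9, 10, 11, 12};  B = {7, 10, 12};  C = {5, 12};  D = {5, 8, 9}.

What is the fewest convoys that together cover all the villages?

A and B and D together: A ∪ B ∪ D = {5, 6, 7, 8, 9, 10, 11, 12} — every village is covered.
Only A contains 6, so A is forced; the remaining 3 villages need at least 2 more convoys (each remaining convoy adds at most 2) — so at least 3 convoys are needed, and 3 is optimal.

3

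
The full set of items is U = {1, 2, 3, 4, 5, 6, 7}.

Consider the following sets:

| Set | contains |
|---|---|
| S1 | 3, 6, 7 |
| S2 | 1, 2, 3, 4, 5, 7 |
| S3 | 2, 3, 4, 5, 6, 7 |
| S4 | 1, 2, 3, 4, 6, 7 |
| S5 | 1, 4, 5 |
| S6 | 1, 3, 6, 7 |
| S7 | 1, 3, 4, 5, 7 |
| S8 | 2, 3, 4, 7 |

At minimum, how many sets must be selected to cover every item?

2

S3 and S7 together: S3 ∪ S7 = {1, 2, 3, 4, 5, 6, 7} — every item is covered.
No single set has all 7 items (the largest, S2, has 6), so 2 is optimal.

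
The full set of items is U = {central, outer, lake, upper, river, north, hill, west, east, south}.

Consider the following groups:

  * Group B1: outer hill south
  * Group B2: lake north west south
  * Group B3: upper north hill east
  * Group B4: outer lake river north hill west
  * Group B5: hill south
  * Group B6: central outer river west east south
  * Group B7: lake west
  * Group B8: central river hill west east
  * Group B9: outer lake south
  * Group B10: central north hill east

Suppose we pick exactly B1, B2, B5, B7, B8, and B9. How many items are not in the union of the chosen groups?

Union of B1, B2, B5, B7, B8, B9 = {central, outer, lake, river, north, hill, west, east, south}.
Not covered: upper — 1 item.

1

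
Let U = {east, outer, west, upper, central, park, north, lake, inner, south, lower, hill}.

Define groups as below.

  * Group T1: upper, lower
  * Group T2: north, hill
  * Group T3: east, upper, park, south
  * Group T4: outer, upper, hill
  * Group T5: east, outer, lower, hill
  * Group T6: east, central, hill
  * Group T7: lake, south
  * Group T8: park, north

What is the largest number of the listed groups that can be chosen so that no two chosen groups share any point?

4

T1, T6, T7, T8 are pairwise disjoint (T1={upper,lower}; T6={east,central,hill}; T7={lake,south}; T8={park,north}).
Every remaining group overlaps one of these, and no 5 of the listed groups are pairwise disjoint, so 4 is the maximum.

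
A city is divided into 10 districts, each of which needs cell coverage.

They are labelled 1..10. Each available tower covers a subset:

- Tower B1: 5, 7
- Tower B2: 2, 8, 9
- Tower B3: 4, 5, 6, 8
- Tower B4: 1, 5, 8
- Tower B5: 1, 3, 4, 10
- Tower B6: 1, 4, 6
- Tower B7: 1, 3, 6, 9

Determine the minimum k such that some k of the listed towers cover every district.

4

B1 and B2 and B5 and B7 together: B1 ∪ B2 ∪ B5 ∪ B7 = {1, 2, 3, 4, 5, 6, 7, 8, 9, 10} — every district is covered.
No 3 of the 7 towers cover everything (all 35 combinations miss at least one district), so 4 is optimal.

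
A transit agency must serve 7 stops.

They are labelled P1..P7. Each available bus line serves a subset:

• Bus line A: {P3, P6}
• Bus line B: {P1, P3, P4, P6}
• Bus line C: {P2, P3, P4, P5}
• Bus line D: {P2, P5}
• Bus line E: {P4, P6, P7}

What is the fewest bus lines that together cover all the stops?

B and D and E together: B ∪ D ∪ E = {P1, P2, P3, P4, P5, P6, P7} — every stop is covered.
Only B contains P1, so B is forced; the remaining 3 stops need at least 2 more bus lines (each remaining bus line adds at most 2) — so at least 3 bus lines are needed, and 3 is optimal.

3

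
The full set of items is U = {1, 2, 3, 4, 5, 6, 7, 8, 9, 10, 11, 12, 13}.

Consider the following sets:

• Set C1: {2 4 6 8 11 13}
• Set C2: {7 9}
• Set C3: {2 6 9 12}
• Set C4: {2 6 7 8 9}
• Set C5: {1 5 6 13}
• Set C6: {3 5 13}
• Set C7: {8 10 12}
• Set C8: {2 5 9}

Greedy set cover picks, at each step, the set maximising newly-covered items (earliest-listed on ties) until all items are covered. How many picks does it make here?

Greedy: pick C1 (covers 6 new) → pick C2 (covers 2 new) → pick C5 (covers 2 new) → pick C7 (covers 2 new) → pick C6 (covers 1 new). Total picks: 5.

5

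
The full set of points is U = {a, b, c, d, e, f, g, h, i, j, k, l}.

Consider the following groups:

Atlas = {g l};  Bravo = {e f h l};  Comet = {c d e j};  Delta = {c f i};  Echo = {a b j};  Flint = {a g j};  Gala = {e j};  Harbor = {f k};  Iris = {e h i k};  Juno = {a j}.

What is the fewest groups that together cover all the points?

5

Bravo and Comet and Echo and Flint and Iris together: Bravo ∪ Comet ∪ Echo ∪ Flint ∪ Iris = {a, b, c, d, e, f, g, h, i, j, k, l} — every point is covered.
No 4 of the 10 groups cover everything (all 210 combinations miss at least one point), so 5 is optimal.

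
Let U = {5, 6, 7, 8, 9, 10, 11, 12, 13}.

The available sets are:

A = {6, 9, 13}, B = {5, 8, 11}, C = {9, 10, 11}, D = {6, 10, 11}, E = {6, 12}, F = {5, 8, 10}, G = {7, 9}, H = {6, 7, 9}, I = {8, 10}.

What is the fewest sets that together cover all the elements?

5

A, B, E, G, and I cover everything between them: the union {5, 6, 7, 8, 9, 10, 11, 12, 13} is all of U.
No 4 of the 9 sets cover everything (all 126 combinations miss at least one element), so 5 is optimal.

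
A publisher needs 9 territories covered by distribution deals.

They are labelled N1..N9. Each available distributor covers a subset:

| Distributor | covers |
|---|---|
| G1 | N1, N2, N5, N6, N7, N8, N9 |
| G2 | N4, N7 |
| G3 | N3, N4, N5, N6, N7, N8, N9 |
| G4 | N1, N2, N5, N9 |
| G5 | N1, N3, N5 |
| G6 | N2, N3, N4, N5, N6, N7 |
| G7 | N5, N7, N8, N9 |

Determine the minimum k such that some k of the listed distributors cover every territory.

2

Take {G1, G3}. Their union is {N1, N2, N3, N4, N5, N6, N7, N8, N9}, which is all 9 territories.
No single distributor has all 9 territories (the largest, G1, has 7), so 2 is optimal.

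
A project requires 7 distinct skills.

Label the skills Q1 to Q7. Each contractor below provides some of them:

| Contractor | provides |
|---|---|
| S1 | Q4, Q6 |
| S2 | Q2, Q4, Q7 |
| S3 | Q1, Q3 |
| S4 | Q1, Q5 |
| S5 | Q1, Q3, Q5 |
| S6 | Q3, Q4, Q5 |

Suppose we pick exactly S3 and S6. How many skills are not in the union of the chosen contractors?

Union of S3, S6 = {Q1, Q3, Q4, Q5}.
Not covered: Q2, Q6, Q7 — 3 skills.

3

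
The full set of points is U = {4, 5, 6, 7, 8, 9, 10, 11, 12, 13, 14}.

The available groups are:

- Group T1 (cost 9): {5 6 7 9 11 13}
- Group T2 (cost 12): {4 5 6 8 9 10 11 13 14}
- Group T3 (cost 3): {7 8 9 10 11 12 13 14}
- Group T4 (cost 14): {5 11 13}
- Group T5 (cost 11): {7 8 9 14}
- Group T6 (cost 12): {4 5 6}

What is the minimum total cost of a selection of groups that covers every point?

T3, T6 together cover every point (T3 ∪ T6 = {4, 5, 6, 7, 8, 9, 10, 11, 12, 13, 14}); total cost 3 + 12 = 15.
No covering selection has total cost below 15.

15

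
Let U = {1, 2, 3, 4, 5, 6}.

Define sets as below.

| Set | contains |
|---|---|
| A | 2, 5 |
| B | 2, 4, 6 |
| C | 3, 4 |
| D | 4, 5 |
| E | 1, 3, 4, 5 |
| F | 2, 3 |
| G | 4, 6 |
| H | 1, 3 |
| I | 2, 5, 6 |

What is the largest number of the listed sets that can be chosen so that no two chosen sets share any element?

A, G, H are pairwise disjoint (A={2,5}; G={4,6}; H={1,3}).
Every remaining set overlaps one of these, and no 4 of the listed sets are pairwise disjoint, so 3 is the maximum.

3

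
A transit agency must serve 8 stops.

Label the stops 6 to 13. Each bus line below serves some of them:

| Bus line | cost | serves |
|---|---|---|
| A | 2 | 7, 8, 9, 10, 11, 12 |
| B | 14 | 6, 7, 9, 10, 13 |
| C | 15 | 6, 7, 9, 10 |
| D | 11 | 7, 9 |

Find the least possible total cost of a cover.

16

A, B together cover every stop (A ∪ B = {6, 7, 8, 9, 10, 11, 12, 13}); total cost 2 + 14 = 16.
No covering selection has total cost below 16.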